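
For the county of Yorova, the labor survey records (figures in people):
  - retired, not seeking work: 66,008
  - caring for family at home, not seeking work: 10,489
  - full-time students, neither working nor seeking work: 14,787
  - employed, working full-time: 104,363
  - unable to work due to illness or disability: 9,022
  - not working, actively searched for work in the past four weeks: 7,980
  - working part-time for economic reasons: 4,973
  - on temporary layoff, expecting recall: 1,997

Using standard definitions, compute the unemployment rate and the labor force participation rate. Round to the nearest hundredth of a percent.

Employed = 104,363 + 4,973 = 109,336 (anyone who worked, including part-time for economic reasons, counts as employed).
Unemployed = 7,980 + 1,997 = 9,977 (jobless and actively searching, or on temporary layoff).
Labor force = 109,336 + 9,977 = 119,313.
Not in labor force = 66,008 + 10,489 + 14,787 + 9,022 = 100,306 (those not working and not actively searching are outside the labor force).
Civilian working-age population = 119,313 + 100,306 = 219,619.
Unemployment rate = 9,977 / 119,313 = 8.36%.
Labor force participation rate = 119,313 / 219,619 = 54.33%.

Unemployment rate ≈ 8.36%; labor force participation rate ≈ 54.33%.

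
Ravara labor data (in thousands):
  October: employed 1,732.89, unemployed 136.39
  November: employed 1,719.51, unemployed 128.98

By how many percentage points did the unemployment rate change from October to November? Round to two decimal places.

October: labor force = 1,732.89 + 136.39 = 1,869.28; u = 136.39/1,869.28 = 7.30%.
November: labor force = 1,719.51 + 128.98 = 1,848.49; u = 128.98/1,848.49 = 6.98%.
Change = 6.98% − 7.30% = −0.32 pp.

The unemployment rate changed by −0.32 percentage points.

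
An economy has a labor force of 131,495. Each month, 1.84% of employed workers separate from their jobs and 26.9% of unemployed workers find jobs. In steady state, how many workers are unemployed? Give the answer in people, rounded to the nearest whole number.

Steady-state unemployment rate u* = s/(s+f) = 1.84/(1.84+26.9) = 0.064022.
Unemployed = u* × labor force = 0.064022 × 131,495 ≈ 8,419.

About 8,419 are unemployed in steady state.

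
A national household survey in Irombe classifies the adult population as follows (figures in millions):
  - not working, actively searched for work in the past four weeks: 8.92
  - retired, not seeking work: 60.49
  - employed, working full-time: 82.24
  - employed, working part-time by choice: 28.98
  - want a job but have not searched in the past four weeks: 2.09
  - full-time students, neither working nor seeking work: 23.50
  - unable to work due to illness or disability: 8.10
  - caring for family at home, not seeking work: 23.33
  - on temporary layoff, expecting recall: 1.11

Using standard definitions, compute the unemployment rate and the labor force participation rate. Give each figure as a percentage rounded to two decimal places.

Employed = 82.24 + 28.98 = 111.22 million.
Unemployed = 8.92 + 1.11 = 10.03 million (jobless and actively searching, or on temporary layoff).
Labor force = 111.22 + 10.03 = 121.25 million.
Not in labor force = 60.49 + 2.09 + 23.50 + 8.10 + 23.33 = 117.51 million (those not working and not actively searching are outside the labor force — including those who want a job but have given up searching).
Civilian working-age population = 121.25 + 117.51 = 238.76 million.
Unemployment rate = 10.03 / 121.25 = 8.27%.
Labor force participation rate = 121.25 / 238.76 = 50.78%.

Unemployment rate ≈ 8.27%; labor force participation rate ≈ 50.78%.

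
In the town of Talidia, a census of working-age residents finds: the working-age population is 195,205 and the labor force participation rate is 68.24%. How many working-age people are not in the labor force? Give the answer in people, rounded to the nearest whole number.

Share not in the labor force = 1 − 0.6824 = 0.3176.
Not in labor force = 0.3176 × 195,205 ≈ 61,997.

About 61,997 are not in the labor force.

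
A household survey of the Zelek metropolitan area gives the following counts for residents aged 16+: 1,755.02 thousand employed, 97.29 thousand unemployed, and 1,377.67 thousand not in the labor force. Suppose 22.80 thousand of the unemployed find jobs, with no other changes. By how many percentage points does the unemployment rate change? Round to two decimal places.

The unemployment rate changes by −1.23 percentage points.

Initially, labor force = 1,755.02 + 97.29 = 1,852.31 thousand, so u = 97.29/1,852.31 = 5.25%.
After the change, unemployed falls and employed rises by 22.80; labor force unchanged → E = 1,777.82, U = 74.49, labor force = 1,852.31 thousand.
New unemployment rate = 74.49 / 1,852.31 = 4.02%.
Change = 4.02% − 5.25% = −1.23 percentage points.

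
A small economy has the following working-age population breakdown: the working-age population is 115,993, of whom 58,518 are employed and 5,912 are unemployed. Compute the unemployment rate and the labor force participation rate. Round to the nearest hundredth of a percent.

Labor force = employed + unemployed = 58,518 + 5,912 = 64,430.
Unemployment rate = 5,912 / 64,430 = 9.18%.
Labor force participation rate = 64,430 / 115,993 = 55.55%.

Unemployment rate ≈ 9.18%; labor force participation rate ≈ 55.55%.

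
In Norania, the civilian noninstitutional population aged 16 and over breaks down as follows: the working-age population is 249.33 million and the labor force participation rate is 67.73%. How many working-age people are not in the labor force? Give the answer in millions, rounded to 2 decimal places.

About 80.46 million are not in the labor force.

Share not in the labor force = 1 − 0.6773 = 0.3227.
Not in labor force = 0.3227 × 249.33 ≈ 80.46 million.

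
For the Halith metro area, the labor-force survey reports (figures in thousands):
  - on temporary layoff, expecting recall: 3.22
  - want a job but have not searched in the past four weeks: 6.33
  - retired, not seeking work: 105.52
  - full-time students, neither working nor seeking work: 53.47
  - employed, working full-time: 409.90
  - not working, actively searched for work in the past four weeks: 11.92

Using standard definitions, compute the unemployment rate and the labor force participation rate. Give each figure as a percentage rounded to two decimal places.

Employed = 409.90 thousand.
Unemployed = 3.22 + 11.92 = 15.14 thousand (jobless and actively searching, or on temporary layoff).
Labor force = 409.90 + 15.14 = 425.04 thousand.
Not in labor force = 6.33 + 105.52 + 53.47 = 165.32 thousand (those not working and not actively searching are outside the labor force — including those who want a job but have given up searching).
Civilian working-age population = 425.04 + 165.32 = 590.36 thousand.
Unemployment rate = 15.14 / 425.04 = 3.56%.
Labor force participation rate = 425.04 / 590.36 = 72.00%.

Unemployment rate ≈ 3.56%; labor force participation rate ≈ 72.00%.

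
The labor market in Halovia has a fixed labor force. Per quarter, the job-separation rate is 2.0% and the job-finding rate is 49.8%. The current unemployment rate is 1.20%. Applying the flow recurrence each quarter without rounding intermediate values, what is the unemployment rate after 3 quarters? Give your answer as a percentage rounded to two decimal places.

With a fixed labor force, u_{t+1} = u_t + s·(1−u_t) − f·u_t = u_t·(1−s−f) + s.
Here 1−s−f = 0.482 and s = 0.020.
u_1 = 0.012000 × 0.482 + 0.020 = 0.025784.
u_2 = 0.025784 × 0.482 + 0.020 = 0.032428.
u_3 = 0.032428 × 0.482 + 0.020 = 0.035630.

Unemployment rate after three quarters ≈ 3.56%.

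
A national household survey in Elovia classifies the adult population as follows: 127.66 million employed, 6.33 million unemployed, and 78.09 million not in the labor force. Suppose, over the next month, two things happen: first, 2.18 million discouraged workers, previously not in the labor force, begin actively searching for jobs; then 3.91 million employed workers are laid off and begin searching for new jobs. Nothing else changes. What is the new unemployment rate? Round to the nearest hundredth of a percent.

Initially, labor force = 127.66 + 6.33 = 133.99 million, so u = 6.33/133.99 = 4.72%.
After the first change, unemployed and labor force both rise by 2.18 → E = 127.66, U = 8.51, labor force = 136.17 million.
After the second change, employed falls and unemployed rises by 3.91; labor force unchanged → E = 123.75, U = 12.42, labor force = 136.17 million.
New unemployment rate = 12.42 / 136.17 = 9.12%.

New unemployment rate ≈ 9.12%.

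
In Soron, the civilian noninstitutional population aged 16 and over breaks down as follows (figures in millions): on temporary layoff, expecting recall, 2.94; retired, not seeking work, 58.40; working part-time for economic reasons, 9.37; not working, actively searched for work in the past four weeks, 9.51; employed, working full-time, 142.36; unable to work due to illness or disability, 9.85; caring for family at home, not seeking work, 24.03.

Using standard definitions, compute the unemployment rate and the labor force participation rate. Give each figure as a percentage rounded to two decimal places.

Unemployment rate ≈ 7.58%; labor force participation rate ≈ 64.02%.

Employed = 9.37 + 142.36 = 151.73 million (anyone who worked, including part-time for economic reasons, counts as employed).
Unemployed = 2.94 + 9.51 = 12.45 million (jobless and actively searching, or on temporary layoff).
Labor force = 151.73 + 12.45 = 164.18 million.
Not in labor force = 58.40 + 9.85 + 24.03 = 92.28 million (those not working and not actively searching are outside the labor force).
Civilian working-age population = 164.18 + 92.28 = 256.46 million.
Unemployment rate = 12.45 / 164.18 = 7.58%.
Labor force participation rate = 164.18 / 256.46 = 64.02%.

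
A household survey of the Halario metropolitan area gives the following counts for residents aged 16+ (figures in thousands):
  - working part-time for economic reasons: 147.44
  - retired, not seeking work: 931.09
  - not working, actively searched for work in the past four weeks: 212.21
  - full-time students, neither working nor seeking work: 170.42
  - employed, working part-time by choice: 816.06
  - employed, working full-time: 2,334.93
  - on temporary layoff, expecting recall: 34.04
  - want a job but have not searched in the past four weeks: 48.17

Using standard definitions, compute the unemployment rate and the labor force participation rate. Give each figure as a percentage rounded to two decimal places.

Employed = 147.44 + 816.06 + 2,334.93 = 3,298.43 thousand (anyone who worked, including part-time for economic reasons, counts as employed).
Unemployed = 212.21 + 34.04 = 246.25 thousand (jobless and actively searching, or on temporary layoff).
Labor force = 3,298.43 + 246.25 = 3,544.68 thousand.
Not in labor force = 931.09 + 170.42 + 48.17 = 1,149.68 thousand (those not working and not actively searching are outside the labor force — including those who want a job but have given up searching).
Civilian working-age population = 3,544.68 + 1,149.68 = 4,694.36 thousand.
Unemployment rate = 246.25 / 3,544.68 = 6.95%.
Labor force participation rate = 3,544.68 / 4,694.36 = 75.51%.

Unemployment rate ≈ 6.95%; labor force participation rate ≈ 75.51%.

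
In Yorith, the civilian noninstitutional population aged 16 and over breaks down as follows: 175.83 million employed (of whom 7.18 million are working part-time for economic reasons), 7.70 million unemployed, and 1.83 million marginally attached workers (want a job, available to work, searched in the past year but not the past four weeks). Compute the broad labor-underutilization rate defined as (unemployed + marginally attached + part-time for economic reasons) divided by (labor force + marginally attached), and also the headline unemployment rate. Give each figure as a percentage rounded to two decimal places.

Labor force = 175.83 + 7.70 = 183.53 million.
Numerator = 7.70 + 1.83 + 7.18 = 16.71 million.
Denominator = 183.53 + 1.83 = 185.36 million.
Broad rate = 16.71 / 185.36 = 9.01%.
Headline unemployment rate = 7.70 / 183.53 = 4.20%.

Broad underutilization rate ≈ 9.01%; headline unemployment rate ≈ 4.20%.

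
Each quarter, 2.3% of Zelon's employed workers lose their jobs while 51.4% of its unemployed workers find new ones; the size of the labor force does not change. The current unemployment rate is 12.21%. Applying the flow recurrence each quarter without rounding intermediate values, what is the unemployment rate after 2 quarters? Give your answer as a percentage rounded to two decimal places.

With a fixed labor force, u_{t+1} = u_t + s·(1−u_t) − f·u_t = u_t·(1−s−f) + s.
Here 1−s−f = 0.463 and s = 0.023.
u_1 = 0.122100 × 0.463 + 0.023 = 0.079532.
u_2 = 0.079532 × 0.463 + 0.023 = 0.059823.

Unemployment rate after two quarters ≈ 5.98%.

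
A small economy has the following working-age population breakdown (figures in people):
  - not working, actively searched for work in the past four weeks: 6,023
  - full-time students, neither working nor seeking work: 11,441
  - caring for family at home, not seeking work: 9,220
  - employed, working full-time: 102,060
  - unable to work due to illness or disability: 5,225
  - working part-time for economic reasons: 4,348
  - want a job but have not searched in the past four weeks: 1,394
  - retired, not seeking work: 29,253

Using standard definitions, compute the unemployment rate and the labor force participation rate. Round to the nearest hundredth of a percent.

Employed = 102,060 + 4,348 = 106,408 (anyone who worked, including part-time for economic reasons, counts as employed).
Unemployed = 6,023.
Labor force = 106,408 + 6,023 = 112,431.
Not in labor force = 11,441 + 9,220 + 5,225 + 1,394 + 29,253 = 56,533 (those not working and not actively searching are outside the labor force — including those who want a job but have given up searching).
Civilian working-age population = 112,431 + 56,533 = 168,964.
Unemployment rate = 6,023 / 112,431 = 5.36%.
Labor force participation rate = 112,431 / 168,964 = 66.54%.

Unemployment rate ≈ 5.36%; labor force participation rate ≈ 66.54%.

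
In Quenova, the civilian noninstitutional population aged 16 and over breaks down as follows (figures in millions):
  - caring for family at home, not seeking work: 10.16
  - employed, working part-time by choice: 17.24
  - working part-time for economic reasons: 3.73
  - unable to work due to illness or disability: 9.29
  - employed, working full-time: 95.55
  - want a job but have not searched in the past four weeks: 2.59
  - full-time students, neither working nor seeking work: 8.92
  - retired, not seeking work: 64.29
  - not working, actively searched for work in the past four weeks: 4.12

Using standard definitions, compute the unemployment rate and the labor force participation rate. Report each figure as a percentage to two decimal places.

Unemployment rate ≈ 3.42%; labor force participation rate ≈ 55.88%.

Employed = 17.24 + 3.73 + 95.55 = 116.52 million (anyone who worked, including part-time for economic reasons, counts as employed).
Unemployed = 4.12 million.
Labor force = 116.52 + 4.12 = 120.64 million.
Not in labor force = 10.16 + 9.29 + 2.59 + 8.92 + 64.29 = 95.25 million (those not working and not actively searching are outside the labor force — including those who want a job but have given up searching).
Civilian working-age population = 120.64 + 95.25 = 215.89 million.
Unemployment rate = 4.12 / 120.64 = 3.42%.
Labor force participation rate = 120.64 / 215.89 = 55.88%.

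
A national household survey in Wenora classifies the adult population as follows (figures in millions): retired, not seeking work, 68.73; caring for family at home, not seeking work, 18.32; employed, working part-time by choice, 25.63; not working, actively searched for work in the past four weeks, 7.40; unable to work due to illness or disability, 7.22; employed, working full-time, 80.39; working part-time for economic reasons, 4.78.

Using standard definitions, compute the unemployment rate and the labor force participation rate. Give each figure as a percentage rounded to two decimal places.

Unemployment rate ≈ 6.26%; labor force participation rate ≈ 55.63%.

Employed = 25.63 + 80.39 + 4.78 = 110.80 million (anyone who worked, including part-time for economic reasons, counts as employed).
Unemployed = 7.40 million.
Labor force = 110.80 + 7.40 = 118.20 million.
Not in labor force = 68.73 + 18.32 + 7.22 = 94.27 million (those not working and not actively searching are outside the labor force).
Civilian working-age population = 118.20 + 94.27 = 212.47 million.
Unemployment rate = 7.40 / 118.20 = 6.26%.
Labor force participation rate = 118.20 / 212.47 = 55.63%.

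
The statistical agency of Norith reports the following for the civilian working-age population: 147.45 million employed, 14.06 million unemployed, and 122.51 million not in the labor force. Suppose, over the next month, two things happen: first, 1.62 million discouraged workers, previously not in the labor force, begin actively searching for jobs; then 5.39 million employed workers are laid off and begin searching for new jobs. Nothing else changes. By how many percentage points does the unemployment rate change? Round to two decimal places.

The unemployment rate changes by +4.21 percentage points.

Initially, labor force = 147.45 + 14.06 = 161.51 million, so u = 14.06/161.51 = 8.71%.
After the first change, unemployed and labor force both rise by 1.62 → E = 147.45, U = 15.68, labor force = 163.13 million.
After the second change, employed falls and unemployed rises by 5.39; labor force unchanged → E = 142.06, U = 21.07, labor force = 163.13 million.
New unemployment rate = 21.07 / 163.13 = 12.92%.
Change = 12.92% − 8.71% = +4.21 percentage points.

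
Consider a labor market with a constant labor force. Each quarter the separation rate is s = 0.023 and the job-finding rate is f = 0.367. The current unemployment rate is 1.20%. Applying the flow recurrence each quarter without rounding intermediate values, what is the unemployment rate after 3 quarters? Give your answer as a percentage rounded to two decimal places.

With a fixed labor force, u_{t+1} = u_t + s·(1−u_t) − f·u_t = u_t·(1−s−f) + s.
Here 1−s−f = 0.610 and s = 0.023.
u_1 = 0.012000 × 0.610 + 0.023 = 0.030320.
u_2 = 0.030320 × 0.610 + 0.023 = 0.041495.
u_3 = 0.041495 × 0.610 + 0.023 = 0.048312.

Unemployment rate after three quarters ≈ 4.83%.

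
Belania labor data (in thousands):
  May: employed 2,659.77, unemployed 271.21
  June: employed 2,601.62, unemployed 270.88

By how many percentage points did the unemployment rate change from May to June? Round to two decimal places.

The unemployment rate changed by +0.18 percentage points.

May: labor force = 2,659.77 + 271.21 = 2,930.98; u = 271.21/2,930.98 = 9.25%.
June: labor force = 2,601.62 + 270.88 = 2,872.50; u = 270.88/2,872.50 = 9.43%.
Change = 9.43% − 9.25% = +0.18 pp.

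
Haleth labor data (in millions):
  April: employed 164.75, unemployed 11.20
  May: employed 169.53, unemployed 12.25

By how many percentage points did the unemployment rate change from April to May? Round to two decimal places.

The unemployment rate changed by +0.37 percentage points.

April: labor force = 164.75 + 11.20 = 175.95; u = 11.20/175.95 = 6.37%.
May: labor force = 169.53 + 12.25 = 181.78; u = 12.25/181.78 = 6.74%.
Change = 6.74% − 6.37% = +0.37 pp.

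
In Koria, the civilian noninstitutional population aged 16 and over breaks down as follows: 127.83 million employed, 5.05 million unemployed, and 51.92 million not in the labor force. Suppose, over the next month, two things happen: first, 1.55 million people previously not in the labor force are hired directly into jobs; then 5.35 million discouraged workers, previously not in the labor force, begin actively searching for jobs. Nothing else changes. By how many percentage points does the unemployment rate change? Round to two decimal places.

Initially, labor force = 127.83 + 5.05 = 132.88 million, so u = 5.05/132.88 = 3.80%.
After the first change, employed and labor force both rise by 1.55; unemployed unchanged → E = 129.38, U = 5.05, labor force = 134.43 million.
After the second change, unemployed and labor force both rise by 5.35 → E = 129.38, U = 10.40, labor force = 139.78 million.
New unemployment rate = 10.40 / 139.78 = 7.44%.
Change = 7.44% − 3.80% = +3.64 percentage points.

The unemployment rate changes by +3.64 percentage points.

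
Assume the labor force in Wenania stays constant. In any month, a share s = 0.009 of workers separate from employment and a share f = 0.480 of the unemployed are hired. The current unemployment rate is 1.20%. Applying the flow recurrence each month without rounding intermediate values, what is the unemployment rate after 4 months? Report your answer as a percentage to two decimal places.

With a fixed labor force, u_{t+1} = u_t + s·(1−u_t) − f·u_t = u_t·(1−s−f) + s.
Here 1−s−f = 0.511 and s = 0.009.
u_1 = 0.012000 × 0.511 + 0.009 = 0.015132.
u_2 = 0.015132 × 0.511 + 0.009 = 0.016732.
u_3 = 0.016732 × 0.511 + 0.009 = 0.017550.
u_4 = 0.017550 × 0.511 + 0.009 = 0.017968.

Unemployment rate after four months ≈ 1.80%.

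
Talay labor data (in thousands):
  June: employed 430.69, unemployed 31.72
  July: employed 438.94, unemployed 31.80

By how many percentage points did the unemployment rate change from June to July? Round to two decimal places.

June: labor force = 430.69 + 31.72 = 462.41; u = 31.72/462.41 = 6.86%.
July: labor force = 438.94 + 31.80 = 470.74; u = 31.80/470.74 = 6.76%.
Change = 6.76% − 6.86% = −0.10 pp.

The unemployment rate changed by −0.10 percentage points.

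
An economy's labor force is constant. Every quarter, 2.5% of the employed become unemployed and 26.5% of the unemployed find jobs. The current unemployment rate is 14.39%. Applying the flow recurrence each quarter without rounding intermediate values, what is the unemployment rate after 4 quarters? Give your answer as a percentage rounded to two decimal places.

With a fixed labor force, u_{t+1} = u_t + s·(1−u_t) − f·u_t = u_t·(1−s−f) + s.
Here 1−s−f = 0.710 and s = 0.025.
u_1 = 0.143900 × 0.710 + 0.025 = 0.127169.
u_2 = 0.127169 × 0.710 + 0.025 = 0.115290.
u_3 = 0.115290 × 0.710 + 0.025 = 0.106856.
u_4 = 0.106856 × 0.710 + 0.025 = 0.100868.

Unemployment rate after four quarters ≈ 10.09%.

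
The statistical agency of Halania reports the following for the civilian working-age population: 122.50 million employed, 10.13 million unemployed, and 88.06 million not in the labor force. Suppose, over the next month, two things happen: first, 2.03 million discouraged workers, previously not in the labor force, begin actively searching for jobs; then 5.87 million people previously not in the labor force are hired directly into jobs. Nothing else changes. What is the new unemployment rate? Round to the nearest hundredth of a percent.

Initially, labor force = 122.50 + 10.13 = 132.63 million, so u = 10.13/132.63 = 7.64%.
After the first change, unemployed and labor force both rise by 2.03 → E = 122.50, U = 12.16, labor force = 134.66 million.
After the second change, employed and labor force both rise by 5.87; unemployed unchanged → E = 128.37, U = 12.16, labor force = 140.53 million.
New unemployment rate = 12.16 / 140.53 = 8.65%.

New unemployment rate ≈ 8.65%.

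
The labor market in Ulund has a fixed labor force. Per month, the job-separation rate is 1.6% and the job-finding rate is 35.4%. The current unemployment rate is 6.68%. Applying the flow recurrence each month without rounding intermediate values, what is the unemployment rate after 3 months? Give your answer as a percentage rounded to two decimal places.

With a fixed labor force, u_{t+1} = u_t + s·(1−u_t) − f·u_t = u_t·(1−s−f) + s.
Here 1−s−f = 0.630 and s = 0.016.
u_1 = 0.066800 × 0.630 + 0.016 = 0.058084.
u_2 = 0.058084 × 0.630 + 0.016 = 0.052593.
u_3 = 0.052593 × 0.630 + 0.016 = 0.049134.

Unemployment rate after three months ≈ 4.91%.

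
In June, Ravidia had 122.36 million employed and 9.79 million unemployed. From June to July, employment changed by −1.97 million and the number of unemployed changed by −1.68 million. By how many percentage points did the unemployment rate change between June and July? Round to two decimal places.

June: labor force = 122.36 + 9.79 = 132.15; u = 9.79/132.15 = 7.41%.
July: labor force = 120.39 + 8.11 = 128.50; u = 8.11/128.50 = 6.31%.
Change = 6.31% − 7.41% = −1.10 pp.

The unemployment rate changed by −1.10 percentage points.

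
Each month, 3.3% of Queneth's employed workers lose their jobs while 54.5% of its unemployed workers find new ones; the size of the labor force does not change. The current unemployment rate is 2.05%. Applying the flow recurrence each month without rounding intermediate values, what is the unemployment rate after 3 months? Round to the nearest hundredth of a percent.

With a fixed labor force, u_{t+1} = u_t + s·(1−u_t) − f·u_t = u_t·(1−s−f) + s.
Here 1−s−f = 0.422 and s = 0.033.
u_1 = 0.020500 × 0.422 + 0.033 = 0.041651.
u_2 = 0.041651 × 0.422 + 0.033 = 0.050577.
u_3 = 0.050577 × 0.422 + 0.033 = 0.054343.

Unemployment rate after three months ≈ 5.43%.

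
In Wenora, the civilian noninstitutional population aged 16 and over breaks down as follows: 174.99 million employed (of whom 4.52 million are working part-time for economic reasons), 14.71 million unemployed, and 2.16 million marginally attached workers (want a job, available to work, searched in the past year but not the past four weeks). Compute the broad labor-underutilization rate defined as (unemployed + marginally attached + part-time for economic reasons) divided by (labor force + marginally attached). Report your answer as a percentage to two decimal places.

Labor force = 174.99 + 14.71 = 189.70 million.
Numerator = 14.71 + 2.16 + 4.52 = 21.39 million.
Denominator = 189.70 + 2.16 = 191.86 million.
Broad rate = 21.39 / 191.86 = 11.15%.

Broad underutilization rate ≈ 11.15%.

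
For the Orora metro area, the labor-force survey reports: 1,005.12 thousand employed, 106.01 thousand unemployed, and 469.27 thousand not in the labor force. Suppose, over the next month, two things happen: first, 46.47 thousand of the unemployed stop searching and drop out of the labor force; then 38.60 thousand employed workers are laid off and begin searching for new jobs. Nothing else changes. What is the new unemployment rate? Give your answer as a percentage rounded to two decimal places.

Initially, labor force = 1,005.12 + 106.01 = 1,111.13 thousand, so u = 106.01/1,111.13 = 9.54%.
After the first change, unemployed and labor force both fall by 46.47 → E = 1,005.12, U = 59.54, labor force = 1,064.66 thousand.
After the second change, employed falls and unemployed rises by 38.60; labor force unchanged → E = 966.52, U = 98.14, labor force = 1,064.66 thousand.
New unemployment rate = 98.14 / 1,064.66 = 9.22%.

New unemployment rate ≈ 9.22%.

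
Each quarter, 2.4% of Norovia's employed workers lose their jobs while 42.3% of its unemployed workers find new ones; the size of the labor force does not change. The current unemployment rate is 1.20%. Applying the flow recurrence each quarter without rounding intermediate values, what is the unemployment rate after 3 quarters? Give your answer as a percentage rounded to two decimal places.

Unemployment rate after three quarters ≈ 4.66%.

With a fixed labor force, u_{t+1} = u_t + s·(1−u_t) − f·u_t = u_t·(1−s−f) + s.
Here 1−s−f = 0.553 and s = 0.024.
u_1 = 0.012000 × 0.553 + 0.024 = 0.030636.
u_2 = 0.030636 × 0.553 + 0.024 = 0.040942.
u_3 = 0.040942 × 0.553 + 0.024 = 0.046641.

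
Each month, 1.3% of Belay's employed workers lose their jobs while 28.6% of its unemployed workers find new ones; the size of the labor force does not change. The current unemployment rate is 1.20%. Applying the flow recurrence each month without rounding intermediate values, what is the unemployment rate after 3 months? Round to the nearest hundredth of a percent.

Unemployment rate after three months ≈ 3.26%.

With a fixed labor force, u_{t+1} = u_t + s·(1−u_t) − f·u_t = u_t·(1−s−f) + s.
Here 1−s−f = 0.701 and s = 0.013.
u_1 = 0.012000 × 0.701 + 0.013 = 0.021412.
u_2 = 0.021412 × 0.701 + 0.013 = 0.028010.
u_3 = 0.028010 × 0.701 + 0.013 = 0.032635.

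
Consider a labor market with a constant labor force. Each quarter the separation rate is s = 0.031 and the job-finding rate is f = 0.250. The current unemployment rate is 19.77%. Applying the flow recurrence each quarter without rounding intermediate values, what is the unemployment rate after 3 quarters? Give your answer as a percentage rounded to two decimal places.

Unemployment rate after three quarters ≈ 14.28%.

With a fixed labor force, u_{t+1} = u_t + s·(1−u_t) − f·u_t = u_t·(1−s−f) + s.
Here 1−s−f = 0.719 and s = 0.031.
u_1 = 0.197700 × 0.719 + 0.031 = 0.173146.
u_2 = 0.173146 × 0.719 + 0.031 = 0.155492.
u_3 = 0.155492 × 0.719 + 0.031 = 0.142799.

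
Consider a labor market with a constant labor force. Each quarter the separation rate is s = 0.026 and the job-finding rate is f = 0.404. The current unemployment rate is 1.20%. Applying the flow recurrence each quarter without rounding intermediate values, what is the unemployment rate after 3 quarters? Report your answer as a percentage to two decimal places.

With a fixed labor force, u_{t+1} = u_t + s·(1−u_t) − f·u_t = u_t·(1−s−f) + s.
Here 1−s−f = 0.570 and s = 0.026.
u_1 = 0.012000 × 0.570 + 0.026 = 0.032840.
u_2 = 0.032840 × 0.570 + 0.026 = 0.044719.
u_3 = 0.044719 × 0.570 + 0.026 = 0.051490.

Unemployment rate after three quarters ≈ 5.15%.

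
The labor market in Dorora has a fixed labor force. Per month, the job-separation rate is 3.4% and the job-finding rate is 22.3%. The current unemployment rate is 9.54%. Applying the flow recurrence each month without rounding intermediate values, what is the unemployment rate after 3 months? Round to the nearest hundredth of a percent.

Unemployment rate after three months ≈ 11.72%.

With a fixed labor force, u_{t+1} = u_t + s·(1−u_t) − f·u_t = u_t·(1−s−f) + s.
Here 1−s−f = 0.743 and s = 0.034.
u_1 = 0.095400 × 0.743 + 0.034 = 0.104882.
u_2 = 0.104882 × 0.743 + 0.034 = 0.111927.
u_3 = 0.111927 × 0.743 + 0.034 = 0.117162.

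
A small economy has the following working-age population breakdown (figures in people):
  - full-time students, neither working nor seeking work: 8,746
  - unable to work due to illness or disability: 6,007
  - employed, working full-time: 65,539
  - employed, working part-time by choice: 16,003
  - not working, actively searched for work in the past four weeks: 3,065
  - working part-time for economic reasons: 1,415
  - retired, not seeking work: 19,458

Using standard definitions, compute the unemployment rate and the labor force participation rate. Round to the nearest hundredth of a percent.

Unemployment rate ≈ 3.56%; labor force participation rate ≈ 71.55%.

Employed = 65,539 + 16,003 + 1,415 = 82,957 (anyone who worked, including part-time for economic reasons, counts as employed).
Unemployed = 3,065.
Labor force = 82,957 + 3,065 = 86,022.
Not in labor force = 8,746 + 6,007 + 19,458 = 34,211 (those not working and not actively searching are outside the labor force).
Civilian working-age population = 86,022 + 34,211 = 120,233.
Unemployment rate = 3,065 / 86,022 = 3.56%.
Labor force participation rate = 86,022 / 120,233 = 71.55%.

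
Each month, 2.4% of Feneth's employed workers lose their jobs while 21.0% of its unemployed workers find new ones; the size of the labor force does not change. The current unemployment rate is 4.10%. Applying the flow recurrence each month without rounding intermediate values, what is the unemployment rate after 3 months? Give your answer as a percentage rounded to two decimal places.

With a fixed labor force, u_{t+1} = u_t + s·(1−u_t) − f·u_t = u_t·(1−s−f) + s.
Here 1−s−f = 0.766 and s = 0.024.
u_1 = 0.041000 × 0.766 + 0.024 = 0.055406.
u_2 = 0.055406 × 0.766 + 0.024 = 0.066441.
u_3 = 0.066441 × 0.766 + 0.024 = 0.074894.

Unemployment rate after three months ≈ 7.49%.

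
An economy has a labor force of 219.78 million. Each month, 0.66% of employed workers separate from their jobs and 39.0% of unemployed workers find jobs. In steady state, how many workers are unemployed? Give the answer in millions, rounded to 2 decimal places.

Steady-state unemployment rate u* = s/(s+f) = 0.66/(0.66+39.0) = 0.016641.
Unemployed = u* × labor force = 0.016641 × 219.78 ≈ 3.66 million.

About 3.66 million are unemployed in steady state.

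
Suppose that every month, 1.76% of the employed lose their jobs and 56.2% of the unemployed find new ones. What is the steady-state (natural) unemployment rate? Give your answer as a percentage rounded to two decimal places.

Steady-state unemployment rate ≈ 3.04%.

At steady state the flows balance: s·E = f·U, so U/(E+U) = s/(s+f).
u* = 1.76 / (1.76 + 56.2) = 1.76 / 57.96 = 3.04%.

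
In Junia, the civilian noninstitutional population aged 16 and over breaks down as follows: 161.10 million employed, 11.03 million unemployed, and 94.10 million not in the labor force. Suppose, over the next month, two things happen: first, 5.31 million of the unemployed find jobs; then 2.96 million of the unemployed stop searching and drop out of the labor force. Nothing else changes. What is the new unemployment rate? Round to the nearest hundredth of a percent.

New unemployment rate ≈ 1.63%.

Initially, labor force = 161.10 + 11.03 = 172.13 million, so u = 11.03/172.13 = 6.41%.
After the first change, unemployed falls and employed rises by 5.31; labor force unchanged → E = 166.41, U = 5.72, labor force = 172.13 million.
After the second change, unemployed and labor force both fall by 2.96 → E = 166.41, U = 2.76, labor force = 169.17 million.
New unemployment rate = 2.76 / 169.17 = 1.63%.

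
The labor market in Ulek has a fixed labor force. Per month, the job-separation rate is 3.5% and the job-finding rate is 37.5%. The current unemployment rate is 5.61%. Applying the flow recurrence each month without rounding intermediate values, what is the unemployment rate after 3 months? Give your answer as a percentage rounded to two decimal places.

Unemployment rate after three months ≈ 7.94%.

With a fixed labor force, u_{t+1} = u_t + s·(1−u_t) − f·u_t = u_t·(1−s−f) + s.
Here 1−s−f = 0.590 and s = 0.035.
u_1 = 0.056100 × 0.590 + 0.035 = 0.068099.
u_2 = 0.068099 × 0.590 + 0.035 = 0.075178.
u_3 = 0.075178 × 0.590 + 0.035 = 0.079355.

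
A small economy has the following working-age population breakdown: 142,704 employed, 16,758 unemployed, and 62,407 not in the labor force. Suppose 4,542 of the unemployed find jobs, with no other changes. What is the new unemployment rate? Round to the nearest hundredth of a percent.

New unemployment rate ≈ 7.66%.

Initially, labor force = 142,704 + 16,758 = 159,462, so u = 16,758/159,462 = 10.51%.
After the change, unemployed falls and employed rises by 4,542; labor force unchanged → E = 147,246, U = 12,216, labor force = 159,462.
New unemployment rate = 12,216 / 159,462 = 7.66%.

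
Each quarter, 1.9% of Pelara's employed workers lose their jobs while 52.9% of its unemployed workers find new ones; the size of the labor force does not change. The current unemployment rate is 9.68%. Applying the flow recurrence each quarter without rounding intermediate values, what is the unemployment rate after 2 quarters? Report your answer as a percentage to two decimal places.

Unemployment rate after two quarters ≈ 4.74%.

With a fixed labor force, u_{t+1} = u_t + s·(1−u_t) − f·u_t = u_t·(1−s−f) + s.
Here 1−s−f = 0.452 and s = 0.019.
u_1 = 0.096800 × 0.452 + 0.019 = 0.062754.
u_2 = 0.062754 × 0.452 + 0.019 = 0.047365.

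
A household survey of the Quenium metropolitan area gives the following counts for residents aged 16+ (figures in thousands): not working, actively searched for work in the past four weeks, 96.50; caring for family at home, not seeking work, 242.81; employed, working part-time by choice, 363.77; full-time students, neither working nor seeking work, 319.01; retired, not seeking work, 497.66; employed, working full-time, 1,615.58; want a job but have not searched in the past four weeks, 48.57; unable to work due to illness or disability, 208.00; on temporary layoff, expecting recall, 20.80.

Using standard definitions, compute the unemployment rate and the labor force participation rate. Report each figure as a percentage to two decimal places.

Unemployment rate ≈ 5.59%; labor force participation rate ≈ 61.44%.

Employed = 363.77 + 1,615.58 = 1,979.35 thousand.
Unemployed = 96.50 + 20.80 = 117.30 thousand (jobless and actively searching, or on temporary layoff).
Labor force = 1,979.35 + 117.30 = 2,096.65 thousand.
Not in labor force = 242.81 + 319.01 + 497.66 + 48.57 + 208.00 = 1,316.05 thousand (those not working and not actively searching are outside the labor force — including those who want a job but have given up searching).
Civilian working-age population = 2,096.65 + 1,316.05 = 3,412.70 thousand.
Unemployment rate = 117.30 / 2,096.65 = 5.59%.
Labor force participation rate = 2,096.65 / 3,412.70 = 61.44%.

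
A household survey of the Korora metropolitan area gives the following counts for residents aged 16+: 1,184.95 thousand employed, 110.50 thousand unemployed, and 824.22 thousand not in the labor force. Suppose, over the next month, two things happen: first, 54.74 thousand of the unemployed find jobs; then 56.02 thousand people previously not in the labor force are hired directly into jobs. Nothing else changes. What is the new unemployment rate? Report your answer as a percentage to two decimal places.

New unemployment rate ≈ 4.13%.

Initially, labor force = 1,184.95 + 110.50 = 1,295.45 thousand, so u = 110.50/1,295.45 = 8.53%.
After the first change, unemployed falls and employed rises by 54.74; labor force unchanged → E = 1,239.69, U = 55.76, labor force = 1,295.45 thousand.
After the second change, employed and labor force both rise by 56.02; unemployed unchanged → E = 1,295.71, U = 55.76, labor force = 1,351.47 thousand.
New unemployment rate = 55.76 / 1,351.47 = 4.13%.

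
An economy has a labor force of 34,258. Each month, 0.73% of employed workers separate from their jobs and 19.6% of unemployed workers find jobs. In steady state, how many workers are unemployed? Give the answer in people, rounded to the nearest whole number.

About 1,230 are unemployed in steady state.

Steady-state unemployment rate u* = s/(s+f) = 0.73/(0.73+19.6) = 0.035908.
Unemployed = u* × labor force = 0.035908 × 34,258 ≈ 1,230.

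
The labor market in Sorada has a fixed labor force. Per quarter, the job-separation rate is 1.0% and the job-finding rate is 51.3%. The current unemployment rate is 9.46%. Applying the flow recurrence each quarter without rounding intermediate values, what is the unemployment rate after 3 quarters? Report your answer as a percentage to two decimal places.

With a fixed labor force, u_{t+1} = u_t + s·(1−u_t) − f·u_t = u_t·(1−s−f) + s.
Here 1−s−f = 0.477 and s = 0.010.
u_1 = 0.094600 × 0.477 + 0.010 = 0.055124.
u_2 = 0.055124 × 0.477 + 0.010 = 0.036294.
u_3 = 0.036294 × 0.477 + 0.010 = 0.027312.

Unemployment rate after three quarters ≈ 2.73%.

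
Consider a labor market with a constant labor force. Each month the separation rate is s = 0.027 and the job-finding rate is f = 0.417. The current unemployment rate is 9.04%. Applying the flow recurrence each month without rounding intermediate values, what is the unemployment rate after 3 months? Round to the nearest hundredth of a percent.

Unemployment rate after three months ≈ 6.59%.

With a fixed labor force, u_{t+1} = u_t + s·(1−u_t) − f·u_t = u_t·(1−s−f) + s.
Here 1−s−f = 0.556 and s = 0.027.
u_1 = 0.090400 × 0.556 + 0.027 = 0.077262.
u_2 = 0.077262 × 0.556 + 0.027 = 0.069958.
u_3 = 0.069958 × 0.556 + 0.027 = 0.065897.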